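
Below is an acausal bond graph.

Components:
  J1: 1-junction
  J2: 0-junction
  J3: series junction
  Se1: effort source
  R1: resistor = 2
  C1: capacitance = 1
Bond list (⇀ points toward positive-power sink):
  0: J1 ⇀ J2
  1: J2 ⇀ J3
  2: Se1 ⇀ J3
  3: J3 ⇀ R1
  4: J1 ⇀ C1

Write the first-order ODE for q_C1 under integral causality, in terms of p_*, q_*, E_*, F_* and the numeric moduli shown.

dq_C1/dt = E_Se1/2 - q_C1/2

bond 2 |J3  (Se1 (Se) sets effort on bond)
bond 4 |J1  (prefer integral on C1)
bond 0 |J2  (J1: last free bond brings flow in)
bond 1 |J3  (J2: bond 0 brought effort, rest push out)
bond 3 |R1  (only one flow-in slot at J3)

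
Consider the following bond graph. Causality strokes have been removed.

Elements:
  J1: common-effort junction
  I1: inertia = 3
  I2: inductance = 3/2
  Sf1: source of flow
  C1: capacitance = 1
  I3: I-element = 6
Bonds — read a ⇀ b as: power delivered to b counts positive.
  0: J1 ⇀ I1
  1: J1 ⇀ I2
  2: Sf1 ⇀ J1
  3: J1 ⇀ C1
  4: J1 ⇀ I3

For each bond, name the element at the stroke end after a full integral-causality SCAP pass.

b2 stroke→Sf1  (Sf1: flow source, stroke at near end)
b0 stroke→I1  (I1: I, integral causality)
b1 stroke→I2  (prefer integral on I2)
b3 stroke→J1  (C1 outputs effort q/C1)
b4 stroke→I3  (common-e at J1 fixed by 3)

#0 →I1
#1 →I2
#2 →Sf1
#3 →J1
#4 →I3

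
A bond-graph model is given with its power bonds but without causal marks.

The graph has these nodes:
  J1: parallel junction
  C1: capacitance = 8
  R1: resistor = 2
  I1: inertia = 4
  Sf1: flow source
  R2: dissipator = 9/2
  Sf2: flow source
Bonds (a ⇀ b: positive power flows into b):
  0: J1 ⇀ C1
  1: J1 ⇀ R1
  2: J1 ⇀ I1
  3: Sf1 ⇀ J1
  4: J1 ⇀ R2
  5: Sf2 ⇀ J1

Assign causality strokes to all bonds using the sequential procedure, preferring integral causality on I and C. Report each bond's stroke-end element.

β3 →Sf1  (source Sf1 imposes f)
β5 →Sf2  (Sf2: flow source, stroke at near end)
β0 →J1  (C1: C, integral causality)
β1 →R1  (common-e at J1 fixed by 0)
β2 →I1  (0-jn J1 has e-setter on 0)
β4 →R2  (J1: bond 0 brought effort, rest push out)

bond 0 stroke→J1
bond 1 stroke→R1
bond 2 stroke→I1
bond 3 stroke→Sf1
bond 4 stroke→R2
bond 5 stroke→Sf2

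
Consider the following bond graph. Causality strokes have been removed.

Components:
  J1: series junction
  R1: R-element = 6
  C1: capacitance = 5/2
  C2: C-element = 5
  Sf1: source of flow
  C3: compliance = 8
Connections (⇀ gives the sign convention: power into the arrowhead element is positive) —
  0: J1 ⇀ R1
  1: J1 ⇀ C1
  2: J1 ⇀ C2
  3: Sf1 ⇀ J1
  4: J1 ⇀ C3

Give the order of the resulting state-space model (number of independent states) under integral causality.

3  (C1, C2, C3 all integral)

β3 stroke→Sf1  (Sf1 (Sf) sets flow on bond)
β0 stroke→J1  (1-jn J1 has f-setter on 3)
β1 stroke→J1  (J1 flow already set via bond 3)
β2 stroke→J1  (common-f at J1 fixed by 3)
β4 stroke→J1  (1-jn J1 has f-setter on 3)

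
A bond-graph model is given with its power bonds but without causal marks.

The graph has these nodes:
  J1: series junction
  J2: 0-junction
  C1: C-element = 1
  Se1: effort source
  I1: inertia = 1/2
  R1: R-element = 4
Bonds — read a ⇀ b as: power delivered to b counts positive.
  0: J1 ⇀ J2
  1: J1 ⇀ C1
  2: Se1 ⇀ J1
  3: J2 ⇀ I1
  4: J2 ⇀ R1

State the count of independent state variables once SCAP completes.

#2 |J1  (Se1: effort source, stroke at far end)
#1 |J1  (C1 outputs effort q/C1)
#0 |J2  (only one flow-in slot at J1)
#3 |I1  (J2: bond 0 brought effort, rest push out)
#4 |R1  (J2 effort already set via bond 0)

2  (C1, I1 all integral)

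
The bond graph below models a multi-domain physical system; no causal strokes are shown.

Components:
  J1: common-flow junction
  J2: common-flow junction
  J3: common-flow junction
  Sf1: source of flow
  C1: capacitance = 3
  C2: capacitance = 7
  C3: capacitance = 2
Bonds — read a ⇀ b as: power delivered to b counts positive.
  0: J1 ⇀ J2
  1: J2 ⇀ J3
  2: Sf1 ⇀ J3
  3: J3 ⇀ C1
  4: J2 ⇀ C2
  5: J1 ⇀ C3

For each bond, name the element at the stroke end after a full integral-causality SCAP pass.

#0 stroke→J2
#1 stroke→J3
#2 stroke→Sf1
#3 stroke→J3
#4 stroke→J2
#5 stroke→J1

bond 2 |Sf1  (Sf1 fixes flow; stroke at Sf1)
bond 1 |J3  (J3: bond 2 brought flow, rest push out)
bond 3 |J3  (common-f at J3 fixed by 2)
bond 0 |J2  (common-f at J2 fixed by 1)
bond 4 |J2  (1-jn J2 has f-setter on 1)
bond 5 |J1  (J1 flow already set via bond 0)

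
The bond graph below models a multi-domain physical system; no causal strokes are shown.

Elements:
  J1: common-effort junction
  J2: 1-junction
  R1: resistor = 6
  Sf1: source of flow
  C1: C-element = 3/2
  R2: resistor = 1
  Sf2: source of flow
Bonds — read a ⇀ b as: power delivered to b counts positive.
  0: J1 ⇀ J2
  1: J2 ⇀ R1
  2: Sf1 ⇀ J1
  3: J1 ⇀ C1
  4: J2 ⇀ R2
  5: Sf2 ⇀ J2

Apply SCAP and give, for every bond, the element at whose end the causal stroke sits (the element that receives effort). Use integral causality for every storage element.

β2 stroke at Sf1  (Sf1 fixes flow; stroke at Sf1)
β5 stroke at Sf2  (Sf2 (Sf) sets flow on bond)
β0 stroke at J2  (common-f at J2 fixed by 5)
β1 stroke at J2  (J2: bond 5 brought flow, rest push out)
β4 stroke at J2  (1-jn J2 has f-setter on 5)
β3 stroke at J1  (J1 needs exactly one e-in)

#0 |J2
#1 |J2
#2 |Sf1
#3 |J1
#4 |J2
#5 |Sf2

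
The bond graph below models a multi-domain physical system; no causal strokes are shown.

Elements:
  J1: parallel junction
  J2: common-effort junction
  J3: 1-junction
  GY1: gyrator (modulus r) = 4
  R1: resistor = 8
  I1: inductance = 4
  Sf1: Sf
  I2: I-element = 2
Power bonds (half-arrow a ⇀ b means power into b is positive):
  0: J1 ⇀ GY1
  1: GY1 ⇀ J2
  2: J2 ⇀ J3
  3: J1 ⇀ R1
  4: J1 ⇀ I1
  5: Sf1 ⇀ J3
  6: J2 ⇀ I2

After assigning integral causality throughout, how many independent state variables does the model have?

2  (I1, I2 all integral)

β5 stroke at Sf1  (Sf1: flow source, stroke at near end)
β2 stroke at J3  (J3: bond 5 brought flow, rest push out)
β4 stroke at I1  (prefer integral on I1)
β6 stroke at I2  (I2 integral (f out))
β1 stroke at J2  (only one effort-in slot at J2)
β0 stroke at J1  (GY1 both-in/both-out from 1)
β3 stroke at R1  (0-jn J1 has e-setter on 0)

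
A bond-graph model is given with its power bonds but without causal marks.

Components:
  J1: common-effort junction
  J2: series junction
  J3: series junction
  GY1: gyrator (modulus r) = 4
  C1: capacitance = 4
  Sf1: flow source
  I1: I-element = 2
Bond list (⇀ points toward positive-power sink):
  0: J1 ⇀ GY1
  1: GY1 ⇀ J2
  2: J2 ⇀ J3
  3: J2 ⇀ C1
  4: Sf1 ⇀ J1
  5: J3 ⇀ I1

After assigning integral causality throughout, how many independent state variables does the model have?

2  (C1, I1 all integral)

b4 stroke→Sf1  (source Sf1 imposes f)
b0 stroke→J1  (only one effort-in slot at J1)
b1 stroke→J2  (GY GY1: same side as bond 0)
b3 stroke→J2  (prefer integral on C1)
b2 stroke→J3  (J2 needs exactly one f-in)
b5 stroke→I1  (J3 needs exactly one f-in)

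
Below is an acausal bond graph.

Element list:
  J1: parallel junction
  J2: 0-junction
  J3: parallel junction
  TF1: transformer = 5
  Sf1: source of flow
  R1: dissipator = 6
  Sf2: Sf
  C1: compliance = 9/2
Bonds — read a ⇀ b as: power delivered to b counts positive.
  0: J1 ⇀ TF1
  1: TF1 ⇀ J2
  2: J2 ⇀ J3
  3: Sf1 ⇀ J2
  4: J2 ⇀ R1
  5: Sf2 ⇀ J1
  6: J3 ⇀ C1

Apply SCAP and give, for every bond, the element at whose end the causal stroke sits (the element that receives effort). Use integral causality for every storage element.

bond 3 →Sf1  (Sf1: flow source, stroke at near end)
bond 5 →Sf2  (source Sf2 imposes f)
bond 0 →J1  (closing 0-jn rule on J1)
bond 1 →TF1  (TF1 one-in-one-out from 0)
bond 6 →J3  (prefer integral on C1)
bond 2 →J2  (J3: bond 6 brought effort, rest push out)
bond 4 →R1  (0-jn J2 has e-setter on 2)

bond 0 |J1
bond 1 |TF1
bond 2 |J2
bond 3 |Sf1
bond 4 |R1
bond 5 |Sf2
bond 6 |J3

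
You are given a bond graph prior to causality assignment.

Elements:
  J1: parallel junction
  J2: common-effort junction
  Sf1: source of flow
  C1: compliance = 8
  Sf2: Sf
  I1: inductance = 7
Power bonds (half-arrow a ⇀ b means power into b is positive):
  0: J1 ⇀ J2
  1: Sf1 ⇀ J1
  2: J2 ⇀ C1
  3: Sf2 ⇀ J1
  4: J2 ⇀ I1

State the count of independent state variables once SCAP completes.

2  (C1, I1 all integral)

#1 |Sf1  (Sf1 (Sf) sets flow on bond)
#3 |Sf2  (Sf2 (Sf) sets flow on bond)
#0 |J1  (J1: last free bond brings effort in)
#2 |J2  (prefer integral on C1)
#4 |I1  (common-e at J2 fixed by 2)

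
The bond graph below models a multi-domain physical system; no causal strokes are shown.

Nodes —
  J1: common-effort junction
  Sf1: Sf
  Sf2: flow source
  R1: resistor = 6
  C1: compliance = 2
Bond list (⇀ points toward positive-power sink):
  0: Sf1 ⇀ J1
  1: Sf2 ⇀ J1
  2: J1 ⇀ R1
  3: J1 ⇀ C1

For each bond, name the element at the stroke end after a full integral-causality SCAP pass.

#0 stroke→Sf1  (source Sf1 imposes f)
#1 stroke→Sf2  (Sf2 fixes flow; stroke at Sf2)
#3 stroke→J1  (C1: C, integral causality)
#2 stroke→R1  (0-jn J1 has e-setter on 3)

β0 stroke→Sf1
β1 stroke→Sf2
β2 stroke→R1
β3 stroke→J1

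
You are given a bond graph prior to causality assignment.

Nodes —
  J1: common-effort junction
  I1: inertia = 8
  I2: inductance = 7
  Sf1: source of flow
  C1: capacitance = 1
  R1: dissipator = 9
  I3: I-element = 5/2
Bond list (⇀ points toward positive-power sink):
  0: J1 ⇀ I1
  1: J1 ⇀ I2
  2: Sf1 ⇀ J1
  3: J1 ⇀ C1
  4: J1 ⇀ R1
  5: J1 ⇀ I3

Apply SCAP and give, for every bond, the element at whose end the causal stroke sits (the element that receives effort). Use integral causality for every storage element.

b2 stroke at Sf1  (Sf1 (Sf) sets flow on bond)
b0 stroke at I1  (prefer integral on I1)
b1 stroke at I2  (I2 integral (f out))
b3 stroke at J1  (prefer integral on C1)
b4 stroke at R1  (0-jn J1 has e-setter on 3)
b5 stroke at I3  (common-e at J1 fixed by 3)

b0 |I1
b1 |I2
b2 |Sf1
b3 |J1
b4 |R1
b5 |I3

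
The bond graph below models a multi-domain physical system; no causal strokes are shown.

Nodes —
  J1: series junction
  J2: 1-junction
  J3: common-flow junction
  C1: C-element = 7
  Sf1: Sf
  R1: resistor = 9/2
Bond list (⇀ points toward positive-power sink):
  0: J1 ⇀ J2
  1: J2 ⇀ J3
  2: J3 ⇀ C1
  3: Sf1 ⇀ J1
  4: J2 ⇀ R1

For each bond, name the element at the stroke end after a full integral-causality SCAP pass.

b3 |Sf1  (Sf1 fixes flow; stroke at Sf1)
b0 |J1  (J1 flow already set via bond 3)
b1 |J2  (common-f at J2 fixed by 0)
b4 |J2  (common-f at J2 fixed by 0)
b2 |J3  (J3 flow already set via bond 1)

b0 stroke→J1
b1 stroke→J2
b2 stroke→J3
b3 stroke→Sf1
b4 stroke→J2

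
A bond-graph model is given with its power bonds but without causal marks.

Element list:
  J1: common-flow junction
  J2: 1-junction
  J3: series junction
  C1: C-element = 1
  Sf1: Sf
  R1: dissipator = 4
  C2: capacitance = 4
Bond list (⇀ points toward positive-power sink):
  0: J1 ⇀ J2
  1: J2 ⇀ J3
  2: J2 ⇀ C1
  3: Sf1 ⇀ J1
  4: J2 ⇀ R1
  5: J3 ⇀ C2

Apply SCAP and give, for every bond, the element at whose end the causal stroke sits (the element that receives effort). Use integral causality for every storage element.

b0 stroke→J1
b1 stroke→J2
b2 stroke→J2
b3 stroke→Sf1
b4 stroke→J2
b5 stroke→J3

#3 stroke at Sf1  (Sf1: flow source, stroke at near end)
#0 stroke at J1  (J1: bond 3 brought flow, rest push out)
#1 stroke at J2  (1-jn J2 has f-setter on 0)
#2 stroke at J2  (common-f at J2 fixed by 0)
#4 stroke at J2  (J2: bond 0 brought flow, rest push out)
#5 stroke at J3  (J3: bond 1 brought flow, rest push out)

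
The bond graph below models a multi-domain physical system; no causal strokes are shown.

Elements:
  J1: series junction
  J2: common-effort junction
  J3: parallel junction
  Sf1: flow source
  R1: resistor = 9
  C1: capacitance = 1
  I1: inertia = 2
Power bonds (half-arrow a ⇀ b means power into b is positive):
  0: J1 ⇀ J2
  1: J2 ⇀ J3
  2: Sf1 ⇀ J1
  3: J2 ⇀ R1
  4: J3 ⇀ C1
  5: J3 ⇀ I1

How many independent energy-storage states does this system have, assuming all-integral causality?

2  (C1, I1 all integral)

b2 stroke at Sf1  (Sf1: flow source, stroke at near end)
b0 stroke at J1  (1-jn J1 has f-setter on 2)
b4 stroke at J3  (C1 integral (e out))
b1 stroke at J2  (J3: bond 4 brought effort, rest push out)
b5 stroke at I1  (J3: bond 4 brought effort, rest push out)
b3 stroke at R1  (J2 effort already set via bond 1)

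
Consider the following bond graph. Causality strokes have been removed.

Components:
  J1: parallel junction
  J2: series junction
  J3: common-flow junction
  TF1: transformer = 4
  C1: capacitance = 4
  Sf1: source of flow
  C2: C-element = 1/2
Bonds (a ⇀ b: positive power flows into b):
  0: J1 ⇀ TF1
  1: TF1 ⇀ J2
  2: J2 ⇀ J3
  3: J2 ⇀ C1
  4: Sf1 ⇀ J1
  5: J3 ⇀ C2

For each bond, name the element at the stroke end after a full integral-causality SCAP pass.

#0 stroke at J1
#1 stroke at TF1
#2 stroke at J2
#3 stroke at J2
#4 stroke at Sf1
#5 stroke at J3

#4 →Sf1  (Sf1 (Sf) sets flow on bond)
#0 →J1  (J1 needs exactly one e-in)
#1 →TF1  (TF1: transformer flips bond 0)
#2 →J2  (J2: bond 1 brought flow, rest push out)
#3 →J2  (common-f at J2 fixed by 1)
#5 →J3  (1-jn J3 has f-setter on 2)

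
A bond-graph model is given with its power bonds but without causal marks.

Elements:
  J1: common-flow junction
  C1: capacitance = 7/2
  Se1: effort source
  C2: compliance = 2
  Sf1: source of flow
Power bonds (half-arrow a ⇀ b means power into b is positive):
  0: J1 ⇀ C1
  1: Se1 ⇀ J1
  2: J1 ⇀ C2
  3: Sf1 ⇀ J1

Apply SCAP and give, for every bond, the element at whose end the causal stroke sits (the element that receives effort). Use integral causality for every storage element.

b0 →J1
b1 →J1
b2 →J1
b3 →Sf1

#1 |J1  (Se1: effort source, stroke at far end)
#3 |Sf1  (Sf1 fixes flow; stroke at Sf1)
#0 |J1  (J1: bond 3 brought flow, rest push out)
#2 |J1  (J1: bond 3 brought flow, rest push out)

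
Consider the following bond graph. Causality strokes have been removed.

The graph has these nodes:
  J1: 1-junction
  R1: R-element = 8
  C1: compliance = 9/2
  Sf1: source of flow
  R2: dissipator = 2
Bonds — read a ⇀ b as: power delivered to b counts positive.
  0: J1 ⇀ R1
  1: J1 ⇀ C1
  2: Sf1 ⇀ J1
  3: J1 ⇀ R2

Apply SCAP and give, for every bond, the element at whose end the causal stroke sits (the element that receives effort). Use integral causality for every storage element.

β2 |Sf1  (Sf1 (Sf) sets flow on bond)
β0 |J1  (common-f at J1 fixed by 2)
β1 |J1  (1-jn J1 has f-setter on 2)
β3 |J1  (J1: bond 2 brought flow, rest push out)

#0 stroke→J1
#1 stroke→J1
#2 stroke→Sf1
#3 stroke→J1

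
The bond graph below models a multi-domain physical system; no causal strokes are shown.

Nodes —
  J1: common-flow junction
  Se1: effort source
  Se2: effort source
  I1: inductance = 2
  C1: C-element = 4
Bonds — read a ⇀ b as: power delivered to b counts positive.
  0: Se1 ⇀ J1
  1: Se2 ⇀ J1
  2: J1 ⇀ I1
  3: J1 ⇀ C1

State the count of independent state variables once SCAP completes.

2  (C1, I1 all integral)

b0 stroke at J1  (source Se1 imposes e)
b1 stroke at J1  (Se2 fixes effort; stroke away)
b2 stroke at I1  (I1: I, integral causality)
b3 stroke at J1  (J1: bond 2 brought flow, rest push out)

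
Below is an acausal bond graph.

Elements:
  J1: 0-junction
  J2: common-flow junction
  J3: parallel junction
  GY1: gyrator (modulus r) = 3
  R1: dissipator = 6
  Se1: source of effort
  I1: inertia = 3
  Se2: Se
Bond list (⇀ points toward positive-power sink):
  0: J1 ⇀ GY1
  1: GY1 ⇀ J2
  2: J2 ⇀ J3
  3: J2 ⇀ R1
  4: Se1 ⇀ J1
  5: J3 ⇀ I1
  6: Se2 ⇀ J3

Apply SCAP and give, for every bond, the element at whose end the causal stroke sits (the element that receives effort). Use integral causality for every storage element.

bond 4 stroke→J1  (Se1 (Se) sets effort on bond)
bond 6 stroke→J3  (source Se2 imposes e)
bond 0 stroke→GY1  (J1: bond 4 brought effort, rest push out)
bond 2 stroke→J2  (J3 effort already set via bond 6)
bond 5 stroke→I1  (common-e at J3 fixed by 6)
bond 1 stroke→GY1  (GY1: gyrator matches bond 0)
bond 3 stroke→J2  (J2 flow already set via bond 1)

β0 |GY1
β1 |GY1
β2 |J2
β3 |J2
β4 |J1
β5 |I1
β6 |J3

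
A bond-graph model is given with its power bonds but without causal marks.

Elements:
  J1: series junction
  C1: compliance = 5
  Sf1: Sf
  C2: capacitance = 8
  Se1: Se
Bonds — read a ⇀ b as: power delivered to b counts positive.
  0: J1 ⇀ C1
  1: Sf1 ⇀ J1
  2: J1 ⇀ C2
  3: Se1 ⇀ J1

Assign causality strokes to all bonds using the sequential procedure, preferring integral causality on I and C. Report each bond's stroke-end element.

#0 stroke→J1
#1 stroke→Sf1
#2 stroke→J1
#3 stroke→J1

bond 1 stroke at Sf1  (Sf1 (Sf) sets flow on bond)
bond 3 stroke at J1  (source Se1 imposes e)
bond 0 stroke at J1  (J1 flow already set via bond 1)
bond 2 stroke at J1  (common-f at J1 fixed by 1)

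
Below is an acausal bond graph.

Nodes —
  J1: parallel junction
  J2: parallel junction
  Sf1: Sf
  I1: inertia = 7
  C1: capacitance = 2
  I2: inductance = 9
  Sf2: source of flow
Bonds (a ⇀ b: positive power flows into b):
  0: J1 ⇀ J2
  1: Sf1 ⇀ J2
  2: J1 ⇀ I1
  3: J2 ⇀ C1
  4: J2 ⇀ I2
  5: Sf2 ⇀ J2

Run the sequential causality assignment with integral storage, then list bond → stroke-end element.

β0 |J1
β1 |Sf1
β2 |I1
β3 |J2
β4 |I2
β5 |Sf2

b1 |Sf1  (Sf1: flow source, stroke at near end)
b5 |Sf2  (Sf2 (Sf) sets flow on bond)
b2 |I1  (I1 integral (f out))
b0 |J1  (closing 0-jn rule on J1)
b3 |J2  (C1: C, integral causality)
b4 |I2  (0-jn J2 has e-setter on 3)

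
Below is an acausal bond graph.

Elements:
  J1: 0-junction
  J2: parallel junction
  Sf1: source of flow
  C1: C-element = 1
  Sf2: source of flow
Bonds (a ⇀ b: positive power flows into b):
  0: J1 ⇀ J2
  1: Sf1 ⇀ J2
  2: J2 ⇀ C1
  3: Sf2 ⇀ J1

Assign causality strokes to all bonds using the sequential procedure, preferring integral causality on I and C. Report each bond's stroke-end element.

bond 0 |J1
bond 1 |Sf1
bond 2 |J2
bond 3 |Sf2

β1 →Sf1  (source Sf1 imposes f)
β3 →Sf2  (source Sf2 imposes f)
β0 →J1  (J1: last free bond brings effort in)
β2 →J2  (J2: last free bond brings effort in)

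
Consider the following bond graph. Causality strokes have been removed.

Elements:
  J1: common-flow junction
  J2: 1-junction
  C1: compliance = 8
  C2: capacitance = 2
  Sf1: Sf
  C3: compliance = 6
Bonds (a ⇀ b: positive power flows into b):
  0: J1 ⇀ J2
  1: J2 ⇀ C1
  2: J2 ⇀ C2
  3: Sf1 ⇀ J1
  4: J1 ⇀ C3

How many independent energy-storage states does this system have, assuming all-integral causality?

3  (C1, C2, C3 all integral)

β3 stroke at Sf1  (source Sf1 imposes f)
β0 stroke at J1  (common-f at J1 fixed by 3)
β4 stroke at J1  (J1: bond 3 brought flow, rest push out)
β1 stroke at J2  (1-jn J2 has f-setter on 0)
β2 stroke at J2  (1-jn J2 has f-setter on 0)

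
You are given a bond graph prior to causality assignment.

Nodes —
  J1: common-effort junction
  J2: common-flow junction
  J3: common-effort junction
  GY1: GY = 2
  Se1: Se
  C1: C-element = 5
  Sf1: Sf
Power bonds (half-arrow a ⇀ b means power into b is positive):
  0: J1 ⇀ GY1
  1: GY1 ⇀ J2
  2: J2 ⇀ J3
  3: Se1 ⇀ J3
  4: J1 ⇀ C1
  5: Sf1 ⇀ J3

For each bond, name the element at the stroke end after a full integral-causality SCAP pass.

#3 |J3  (Se1 fixes effort; stroke away)
#5 |Sf1  (source Sf1 imposes f)
#2 |J2  (J3 effort already set via bond 3)
#1 |GY1  (only one flow-in slot at J2)
#0 |GY1  (through GY1, causality inverts; strokes same side of GY1)
#4 |J1  (J1: last free bond brings effort in)

β0 stroke→GY1
β1 stroke→GY1
β2 stroke→J2
β3 stroke→J3
β4 stroke→J1
β5 stroke→Sf1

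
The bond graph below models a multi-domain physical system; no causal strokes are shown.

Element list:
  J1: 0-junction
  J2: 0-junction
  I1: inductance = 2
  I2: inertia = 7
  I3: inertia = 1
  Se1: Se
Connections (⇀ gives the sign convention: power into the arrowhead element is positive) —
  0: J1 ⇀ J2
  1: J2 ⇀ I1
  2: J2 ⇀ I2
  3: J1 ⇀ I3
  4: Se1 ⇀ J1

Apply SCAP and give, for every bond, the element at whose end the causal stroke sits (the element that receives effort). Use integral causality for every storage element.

β4 |J1  (Se1 fixes effort; stroke away)
β0 |J2  (common-e at J1 fixed by 4)
β3 |I3  (J1: bond 4 brought effort, rest push out)
β1 |I1  (common-e at J2 fixed by 0)
β2 |I2  (J2 effort already set via bond 0)

b0 →J2
b1 →I1
b2 →I2
b3 →I3
b4 →J1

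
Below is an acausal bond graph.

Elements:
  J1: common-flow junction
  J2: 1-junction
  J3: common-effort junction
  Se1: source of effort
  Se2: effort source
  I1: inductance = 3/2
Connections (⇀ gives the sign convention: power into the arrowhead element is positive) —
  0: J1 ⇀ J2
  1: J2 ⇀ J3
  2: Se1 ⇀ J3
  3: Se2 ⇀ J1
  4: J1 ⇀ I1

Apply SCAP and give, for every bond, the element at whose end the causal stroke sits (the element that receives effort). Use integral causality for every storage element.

bond 2 stroke at J3  (source Se1 imposes e)
bond 3 stroke at J1  (Se2: effort source, stroke at far end)
bond 1 stroke at J2  (0-jn J3 has e-setter on 2)
bond 0 stroke at J1  (closing 1-jn rule on J2)
bond 4 stroke at I1  (only one flow-in slot at J1)

#0 |J1
#1 |J2
#2 |J3
#3 |J1
#4 |I1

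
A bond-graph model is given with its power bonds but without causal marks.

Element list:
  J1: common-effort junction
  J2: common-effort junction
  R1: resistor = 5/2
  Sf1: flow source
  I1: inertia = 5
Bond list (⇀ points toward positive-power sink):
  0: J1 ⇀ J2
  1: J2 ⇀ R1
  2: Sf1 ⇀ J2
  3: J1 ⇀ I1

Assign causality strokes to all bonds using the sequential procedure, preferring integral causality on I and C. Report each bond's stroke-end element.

#2 →Sf1  (source Sf1 imposes f)
#3 →I1  (I1 integral (f out))
#0 →J1  (only one effort-in slot at J1)
#1 →J2  (J2 needs exactly one e-in)

bond 0 stroke→J1
bond 1 stroke→J2
bond 2 stroke→Sf1
bond 3 stroke→I1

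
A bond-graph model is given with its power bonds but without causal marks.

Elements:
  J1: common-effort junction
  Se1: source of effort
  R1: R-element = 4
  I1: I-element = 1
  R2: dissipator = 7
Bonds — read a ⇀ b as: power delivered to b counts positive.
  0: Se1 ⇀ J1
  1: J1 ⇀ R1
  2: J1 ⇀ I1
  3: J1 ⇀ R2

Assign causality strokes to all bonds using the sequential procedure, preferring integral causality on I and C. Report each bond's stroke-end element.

β0 stroke at J1  (source Se1 imposes e)
β1 stroke at R1  (J1 effort already set via bond 0)
β2 stroke at I1  (0-jn J1 has e-setter on 0)
β3 stroke at R2  (common-e at J1 fixed by 0)

#0 stroke→J1
#1 stroke→R1
#2 stroke→I1
#3 stroke→R2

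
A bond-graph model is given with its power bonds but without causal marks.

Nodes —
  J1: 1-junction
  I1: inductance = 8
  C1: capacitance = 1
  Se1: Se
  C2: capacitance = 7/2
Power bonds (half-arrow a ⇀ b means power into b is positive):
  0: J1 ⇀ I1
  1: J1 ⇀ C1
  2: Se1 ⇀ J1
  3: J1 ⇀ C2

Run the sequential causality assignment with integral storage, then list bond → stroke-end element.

#2 |J1  (source Se1 imposes e)
#0 |I1  (I1 integral (f out))
#1 |J1  (J1 flow already set via bond 0)
#3 |J1  (1-jn J1 has f-setter on 0)

bond 0 →I1
bond 1 →J1
bond 2 →J1
bond 3 →J1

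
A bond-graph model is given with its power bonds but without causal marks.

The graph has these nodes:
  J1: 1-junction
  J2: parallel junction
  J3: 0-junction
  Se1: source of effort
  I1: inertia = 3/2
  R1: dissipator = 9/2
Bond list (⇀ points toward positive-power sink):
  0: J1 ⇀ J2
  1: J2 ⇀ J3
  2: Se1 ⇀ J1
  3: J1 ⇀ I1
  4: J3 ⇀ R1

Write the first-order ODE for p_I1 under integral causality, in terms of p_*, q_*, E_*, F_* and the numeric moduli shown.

dp_I1/dt = E_Se1 - 3*p_I1

β2 →J1  (source Se1 imposes e)
β3 →I1  (I1 outputs flow p/I1)
β0 →J1  (1-jn J1 has f-setter on 3)
β1 →J2  (J2 needs exactly one e-in)
β4 →J3  (J3 needs exactly one e-in)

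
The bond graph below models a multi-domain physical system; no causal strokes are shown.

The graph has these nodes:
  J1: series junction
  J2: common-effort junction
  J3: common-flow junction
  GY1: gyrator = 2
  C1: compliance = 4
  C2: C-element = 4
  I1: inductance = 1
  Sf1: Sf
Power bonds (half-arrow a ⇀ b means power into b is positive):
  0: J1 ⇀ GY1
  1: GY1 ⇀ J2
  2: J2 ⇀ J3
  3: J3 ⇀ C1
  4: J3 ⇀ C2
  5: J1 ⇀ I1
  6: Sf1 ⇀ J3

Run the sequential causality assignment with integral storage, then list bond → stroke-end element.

b6 →Sf1  (Sf1: flow source, stroke at near end)
b2 →J3  (J3 flow already set via bond 6)
b3 →J3  (1-jn J3 has f-setter on 6)
b4 →J3  (1-jn J3 has f-setter on 6)
b1 →J2  (J2: last free bond brings effort in)
b0 →J1  (through GY1, causality inverts; strokes same side of GY1)
b5 →I1  (only one flow-in slot at J1)

#0 |J1
#1 |J2
#2 |J3
#3 |J3
#4 |J3
#5 |I1
#6 |Sf1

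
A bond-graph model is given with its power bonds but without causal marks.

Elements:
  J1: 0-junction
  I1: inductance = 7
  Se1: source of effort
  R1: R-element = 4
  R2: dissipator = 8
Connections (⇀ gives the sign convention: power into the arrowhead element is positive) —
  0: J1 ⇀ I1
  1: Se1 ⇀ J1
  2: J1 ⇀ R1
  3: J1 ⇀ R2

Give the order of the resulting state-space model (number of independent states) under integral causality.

1  (I1 all integral)

bond 1 |J1  (Se1 (Se) sets effort on bond)
bond 0 |I1  (J1 effort already set via bond 1)
bond 2 |R1  (J1: bond 1 brought effort, rest push out)
bond 3 |R2  (J1 effort already set via bond 1)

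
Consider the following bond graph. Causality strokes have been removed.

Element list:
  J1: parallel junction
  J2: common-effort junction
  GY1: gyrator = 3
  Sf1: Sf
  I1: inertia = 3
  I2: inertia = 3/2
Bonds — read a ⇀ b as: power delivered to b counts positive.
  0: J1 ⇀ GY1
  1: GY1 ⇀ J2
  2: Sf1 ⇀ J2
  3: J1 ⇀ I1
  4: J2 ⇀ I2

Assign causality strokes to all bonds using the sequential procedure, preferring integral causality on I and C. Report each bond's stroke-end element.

bond 0 stroke at J1
bond 1 stroke at J2
bond 2 stroke at Sf1
bond 3 stroke at I1
bond 4 stroke at I2

b2 →Sf1  (source Sf1 imposes f)
b3 →I1  (I1 integral (f out))
b0 →J1  (only one effort-in slot at J1)
b1 →J2  (GY1: gyrator matches bond 0)
b4 →I2  (J2: bond 1 brought effort, rest push out)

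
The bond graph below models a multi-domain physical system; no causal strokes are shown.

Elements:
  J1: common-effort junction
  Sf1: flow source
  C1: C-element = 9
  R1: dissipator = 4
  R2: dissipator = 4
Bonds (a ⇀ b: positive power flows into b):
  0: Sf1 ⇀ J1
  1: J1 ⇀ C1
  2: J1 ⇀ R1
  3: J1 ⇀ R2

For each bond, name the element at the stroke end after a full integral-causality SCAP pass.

b0 stroke at Sf1
b1 stroke at J1
b2 stroke at R1
b3 stroke at R2

#0 |Sf1  (Sf1 (Sf) sets flow on bond)
#1 |J1  (C1 outputs effort q/C1)
#2 |R1  (common-e at J1 fixed by 1)
#3 |R2  (0-jn J1 has e-setter on 1)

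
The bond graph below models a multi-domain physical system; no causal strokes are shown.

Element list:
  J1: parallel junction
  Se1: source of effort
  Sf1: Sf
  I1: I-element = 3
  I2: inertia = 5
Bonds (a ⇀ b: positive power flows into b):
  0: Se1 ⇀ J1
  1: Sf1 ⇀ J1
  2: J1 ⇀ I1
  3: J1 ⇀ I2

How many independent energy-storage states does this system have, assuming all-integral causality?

b0 →J1  (Se1 fixes effort; stroke away)
b1 →Sf1  (Sf1: flow source, stroke at near end)
b2 →I1  (J1 effort already set via bond 0)
b3 →I2  (0-jn J1 has e-setter on 0)

2  (I1, I2 all integral)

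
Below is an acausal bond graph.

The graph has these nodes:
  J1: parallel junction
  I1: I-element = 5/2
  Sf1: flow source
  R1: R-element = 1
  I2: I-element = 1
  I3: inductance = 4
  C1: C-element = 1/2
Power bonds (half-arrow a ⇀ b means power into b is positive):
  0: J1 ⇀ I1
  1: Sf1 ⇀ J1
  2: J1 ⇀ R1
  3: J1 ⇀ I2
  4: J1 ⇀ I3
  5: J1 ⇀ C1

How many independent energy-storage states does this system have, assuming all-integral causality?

4  (C1, I1, I2, I3 all integral)

#1 stroke at Sf1  (Sf1 fixes flow; stroke at Sf1)
#0 stroke at I1  (prefer integral on I1)
#3 stroke at I2  (I2: I, integral causality)
#4 stroke at I3  (I3: I, integral causality)
#5 stroke at J1  (prefer integral on C1)
#2 stroke at R1  (J1 effort already set via bond 5)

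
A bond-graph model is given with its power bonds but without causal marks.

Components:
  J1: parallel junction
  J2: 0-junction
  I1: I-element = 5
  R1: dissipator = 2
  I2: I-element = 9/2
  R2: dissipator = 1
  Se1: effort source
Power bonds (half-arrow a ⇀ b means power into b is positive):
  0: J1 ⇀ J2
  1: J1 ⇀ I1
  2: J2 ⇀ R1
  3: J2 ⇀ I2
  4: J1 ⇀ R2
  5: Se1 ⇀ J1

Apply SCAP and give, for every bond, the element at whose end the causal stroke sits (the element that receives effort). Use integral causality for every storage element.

bond 5 stroke→J1  (Se1 fixes effort; stroke away)
bond 0 stroke→J2  (J1: bond 5 brought effort, rest push out)
bond 1 stroke→I1  (0-jn J1 has e-setter on 5)
bond 4 stroke→R2  (common-e at J1 fixed by 5)
bond 2 stroke→R1  (J2: bond 0 brought effort, rest push out)
bond 3 stroke→I2  (J2 effort already set via bond 0)

bond 0 →J2
bond 1 →I1
bond 2 →R1
bond 3 →I2
bond 4 →R2
bond 5 →J1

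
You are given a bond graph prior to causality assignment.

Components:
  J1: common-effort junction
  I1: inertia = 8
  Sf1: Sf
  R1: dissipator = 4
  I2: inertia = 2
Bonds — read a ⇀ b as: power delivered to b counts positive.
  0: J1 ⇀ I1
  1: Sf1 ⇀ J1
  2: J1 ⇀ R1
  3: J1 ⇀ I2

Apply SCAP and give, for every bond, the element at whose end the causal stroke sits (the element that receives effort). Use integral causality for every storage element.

β1 |Sf1  (Sf1 (Sf) sets flow on bond)
β0 |I1  (I1 integral (f out))
β3 |I2  (prefer integral on I2)
β2 |J1  (J1 needs exactly one e-in)

β0 |I1
β1 |Sf1
β2 |J1
β3 |I2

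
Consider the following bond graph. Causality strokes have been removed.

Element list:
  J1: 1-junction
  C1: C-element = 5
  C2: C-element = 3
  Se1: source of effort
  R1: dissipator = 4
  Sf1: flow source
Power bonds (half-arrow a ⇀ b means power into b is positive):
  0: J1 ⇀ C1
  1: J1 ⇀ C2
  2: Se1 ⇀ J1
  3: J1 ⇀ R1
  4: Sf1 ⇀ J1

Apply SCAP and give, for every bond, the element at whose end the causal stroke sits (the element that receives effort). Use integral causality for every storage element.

β2 →J1  (source Se1 imposes e)
β4 →Sf1  (Sf1 (Sf) sets flow on bond)
β0 →J1  (J1: bond 4 brought flow, rest push out)
β1 →J1  (common-f at J1 fixed by 4)
β3 →J1  (common-f at J1 fixed by 4)

b0 stroke at J1
b1 stroke at J1
b2 stroke at J1
b3 stroke at J1
b4 stroke at Sf1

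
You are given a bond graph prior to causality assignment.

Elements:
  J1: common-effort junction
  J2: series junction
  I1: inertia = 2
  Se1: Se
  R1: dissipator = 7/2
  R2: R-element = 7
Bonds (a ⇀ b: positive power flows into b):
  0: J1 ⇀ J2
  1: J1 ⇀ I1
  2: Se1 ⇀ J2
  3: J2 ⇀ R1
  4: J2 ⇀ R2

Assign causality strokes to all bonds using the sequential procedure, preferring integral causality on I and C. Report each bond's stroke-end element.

b0 |J1
b1 |I1
b2 |J2
b3 |J2
b4 |J2

bond 2 stroke→J2  (Se1 fixes effort; stroke away)
bond 1 stroke→I1  (I1 outputs flow p/I1)
bond 0 stroke→J1  (closing 0-jn rule on J1)
bond 3 stroke→J2  (J2 flow already set via bond 0)
bond 4 stroke→J2  (J2: bond 0 brought flow, rest push out)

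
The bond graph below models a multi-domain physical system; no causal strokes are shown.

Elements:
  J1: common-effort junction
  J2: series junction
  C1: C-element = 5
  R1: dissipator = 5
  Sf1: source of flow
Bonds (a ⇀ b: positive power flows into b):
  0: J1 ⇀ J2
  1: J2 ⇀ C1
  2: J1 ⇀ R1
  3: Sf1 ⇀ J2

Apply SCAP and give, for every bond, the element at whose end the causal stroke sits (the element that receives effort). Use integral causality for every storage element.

#3 stroke→Sf1  (source Sf1 imposes f)
#0 stroke→J2  (J2: bond 3 brought flow, rest push out)
#1 stroke→J2  (1-jn J2 has f-setter on 3)
#2 stroke→J1  (only one effort-in slot at J1)

#0 →J2
#1 →J2
#2 →J1
#3 →Sf1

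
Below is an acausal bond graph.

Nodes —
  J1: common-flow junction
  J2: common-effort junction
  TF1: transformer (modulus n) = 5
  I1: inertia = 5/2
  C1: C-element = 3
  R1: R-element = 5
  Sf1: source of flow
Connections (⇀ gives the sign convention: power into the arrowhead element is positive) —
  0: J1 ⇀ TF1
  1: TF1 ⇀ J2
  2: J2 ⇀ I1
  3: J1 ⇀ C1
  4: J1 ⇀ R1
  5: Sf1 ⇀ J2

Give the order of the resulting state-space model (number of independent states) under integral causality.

b5 stroke at Sf1  (source Sf1 imposes f)
b2 stroke at I1  (prefer integral on I1)
b1 stroke at J2  (closing 0-jn rule on J2)
b0 stroke at TF1  (through TF1, causality passes straight; one stroke at TF1)
b3 stroke at J1  (J1 flow already set via bond 0)
b4 stroke at J1  (J1 flow already set via bond 0)

2  (C1, I1 all integral)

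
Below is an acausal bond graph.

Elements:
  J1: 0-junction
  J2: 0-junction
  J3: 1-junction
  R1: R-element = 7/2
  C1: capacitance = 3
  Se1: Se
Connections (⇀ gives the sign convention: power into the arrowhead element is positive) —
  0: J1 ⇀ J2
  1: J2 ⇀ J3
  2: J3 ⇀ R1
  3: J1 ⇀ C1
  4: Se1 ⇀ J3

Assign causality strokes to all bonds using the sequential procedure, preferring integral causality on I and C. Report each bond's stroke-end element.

bond 0 stroke at J2
bond 1 stroke at J3
bond 2 stroke at R1
bond 3 stroke at J1
bond 4 stroke at J3

#4 stroke→J3  (Se1: effort source, stroke at far end)
#3 stroke→J1  (prefer integral on C1)
#0 stroke→J2  (J1 effort already set via bond 3)
#1 stroke→J3  (J2: bond 0 brought effort, rest push out)
#2 stroke→R1  (J3: last free bond brings flow in)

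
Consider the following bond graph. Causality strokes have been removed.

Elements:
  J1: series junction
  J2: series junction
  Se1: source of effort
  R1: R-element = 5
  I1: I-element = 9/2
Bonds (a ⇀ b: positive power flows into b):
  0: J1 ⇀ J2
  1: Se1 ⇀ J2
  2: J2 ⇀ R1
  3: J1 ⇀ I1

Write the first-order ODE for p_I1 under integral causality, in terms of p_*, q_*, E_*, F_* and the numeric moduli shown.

dp_I1/dt = E_Se1 - 10*p_I1/9

#1 stroke→J2  (Se1: effort source, stroke at far end)
#3 stroke→I1  (I1: I, integral causality)
#0 stroke→J1  (J1 flow already set via bond 3)
#2 stroke→J2  (1-jn J2 has f-setter on 0)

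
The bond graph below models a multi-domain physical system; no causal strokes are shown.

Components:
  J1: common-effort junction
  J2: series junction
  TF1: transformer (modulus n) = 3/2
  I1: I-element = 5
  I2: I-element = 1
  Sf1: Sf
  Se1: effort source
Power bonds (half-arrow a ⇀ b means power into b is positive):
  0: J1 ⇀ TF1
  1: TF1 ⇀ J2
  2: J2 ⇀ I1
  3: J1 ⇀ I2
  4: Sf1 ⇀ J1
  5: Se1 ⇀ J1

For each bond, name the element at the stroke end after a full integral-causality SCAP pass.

bond 0 stroke at TF1
bond 1 stroke at J2
bond 2 stroke at I1
bond 3 stroke at I2
bond 4 stroke at Sf1
bond 5 stroke at J1

bond 4 stroke→Sf1  (source Sf1 imposes f)
bond 5 stroke→J1  (source Se1 imposes e)
bond 0 stroke→TF1  (J1: bond 5 brought effort, rest push out)
bond 3 stroke→I2  (common-e at J1 fixed by 5)
bond 1 stroke→J2  (TF1 one-in-one-out from 0)
bond 2 stroke→I1  (J2: last free bond brings flow in)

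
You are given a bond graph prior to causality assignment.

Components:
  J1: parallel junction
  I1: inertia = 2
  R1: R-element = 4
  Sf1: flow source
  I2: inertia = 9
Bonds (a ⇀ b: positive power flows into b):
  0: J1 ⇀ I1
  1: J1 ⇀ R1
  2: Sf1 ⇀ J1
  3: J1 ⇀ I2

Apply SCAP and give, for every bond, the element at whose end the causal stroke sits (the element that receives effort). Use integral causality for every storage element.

β2 |Sf1  (Sf1: flow source, stroke at near end)
β0 |I1  (I1 outputs flow p/I1)
β3 |I2  (I2 outputs flow p/I2)
β1 |J1  (closing 0-jn rule on J1)

bond 0 stroke→I1
bond 1 stroke→J1
bond 2 stroke→Sf1
bond 3 stroke→I2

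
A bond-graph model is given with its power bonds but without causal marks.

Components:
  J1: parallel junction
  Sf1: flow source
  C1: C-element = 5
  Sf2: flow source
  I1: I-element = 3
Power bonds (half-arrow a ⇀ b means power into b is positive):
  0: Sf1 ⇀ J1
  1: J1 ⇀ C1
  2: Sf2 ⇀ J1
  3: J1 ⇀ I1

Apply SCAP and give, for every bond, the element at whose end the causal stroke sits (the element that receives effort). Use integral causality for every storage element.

#0 |Sf1
#1 |J1
#2 |Sf2
#3 |I1

b0 stroke at Sf1  (Sf1: flow source, stroke at near end)
b2 stroke at Sf2  (Sf2 fixes flow; stroke at Sf2)
b1 stroke at J1  (C1: C, integral causality)
b3 stroke at I1  (0-jn J1 has e-setter on 1)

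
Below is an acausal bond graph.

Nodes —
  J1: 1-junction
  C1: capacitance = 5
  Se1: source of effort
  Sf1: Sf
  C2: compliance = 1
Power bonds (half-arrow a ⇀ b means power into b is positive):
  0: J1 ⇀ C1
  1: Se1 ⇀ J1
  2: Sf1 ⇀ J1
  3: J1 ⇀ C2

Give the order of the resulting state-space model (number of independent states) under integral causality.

2  (C1, C2 all integral)

β1 stroke→J1  (source Se1 imposes e)
β2 stroke→Sf1  (source Sf1 imposes f)
β0 stroke→J1  (1-jn J1 has f-setter on 2)
β3 stroke→J1  (J1: bond 2 brought flow, rest push out)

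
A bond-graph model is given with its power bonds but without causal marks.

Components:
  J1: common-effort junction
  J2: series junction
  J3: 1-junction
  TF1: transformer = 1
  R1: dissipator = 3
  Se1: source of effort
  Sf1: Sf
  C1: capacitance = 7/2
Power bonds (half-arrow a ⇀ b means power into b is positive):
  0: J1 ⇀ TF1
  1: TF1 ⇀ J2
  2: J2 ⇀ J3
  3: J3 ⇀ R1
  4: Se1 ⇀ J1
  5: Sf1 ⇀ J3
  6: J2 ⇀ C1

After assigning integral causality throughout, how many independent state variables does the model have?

1  (C1 all integral)

#4 stroke→J1  (Se1 fixes effort; stroke away)
#5 stroke→Sf1  (Sf1: flow source, stroke at near end)
#0 stroke→TF1  (J1 effort already set via bond 4)
#2 stroke→J3  (J3 flow already set via bond 5)
#3 stroke→J3  (J3 flow already set via bond 5)
#1 stroke→J2  (TF TF1: opposite of bond 0)
#6 stroke→J2  (J2: bond 2 brought flow, rest push out)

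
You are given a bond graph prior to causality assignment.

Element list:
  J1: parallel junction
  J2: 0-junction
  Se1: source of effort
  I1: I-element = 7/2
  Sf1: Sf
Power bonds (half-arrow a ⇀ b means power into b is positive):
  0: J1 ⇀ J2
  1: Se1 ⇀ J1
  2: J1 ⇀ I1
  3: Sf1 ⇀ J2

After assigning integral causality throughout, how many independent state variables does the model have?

1  (I1 all integral)

b1 →J1  (Se1 fixes effort; stroke away)
b3 →Sf1  (Sf1: flow source, stroke at near end)
b0 →J2  (J1: bond 1 brought effort, rest push out)
b2 →I1  (common-e at J1 fixed by 1)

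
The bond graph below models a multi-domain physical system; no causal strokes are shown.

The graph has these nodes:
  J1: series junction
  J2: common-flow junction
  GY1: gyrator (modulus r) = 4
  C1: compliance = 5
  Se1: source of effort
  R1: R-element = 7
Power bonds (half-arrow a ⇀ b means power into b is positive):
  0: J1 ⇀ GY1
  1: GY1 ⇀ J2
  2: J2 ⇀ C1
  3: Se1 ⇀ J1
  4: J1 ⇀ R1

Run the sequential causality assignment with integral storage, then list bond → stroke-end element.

b0 |GY1
b1 |GY1
b2 |J2
b3 |J1
b4 |J1

b3 stroke at J1  (Se1: effort source, stroke at far end)
b2 stroke at J2  (C1 outputs effort q/C1)
b1 stroke at GY1  (J2: last free bond brings flow in)
b0 stroke at GY1  (through GY1, causality inverts; strokes same side of GY1)
b4 stroke at J1  (1-jn J1 has f-setter on 0)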